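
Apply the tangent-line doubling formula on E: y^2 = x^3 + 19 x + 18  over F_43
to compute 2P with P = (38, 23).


Doubling: s = (3 x1^2 + a) / (2 y1)
s = (3*38^2 + 19) / (2*23) mod 43 = 17
x3 = s^2 - 2 x1 mod 43 = 17^2 - 2*38 = 41
y3 = s (x1 - x3) - y1 mod 43 = 17 * (38 - 41) - 23 = 12

2P = (41, 12)


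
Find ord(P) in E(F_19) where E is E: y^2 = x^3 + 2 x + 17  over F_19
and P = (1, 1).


Compute successive multiples of P until we hit O:
  1P = (1, 1)
  2P = (9, 17)
  3P = (13, 13)
  4P = (6, 13)
  5P = (17, 10)
  6P = (10, 7)
  7P = (0, 6)
  8P = (5, 0)
  ... (continuing to 16P)
  16P = O

ord(P) = 16


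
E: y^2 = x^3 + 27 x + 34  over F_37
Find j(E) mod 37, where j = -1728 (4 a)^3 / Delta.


Delta = -16(4 a^3 + 27 b^2) mod 37 = 24
-1728 * (4 a)^3 = -1728 * (4*27)^3 mod 37 = 36
j = 36 * 24^(-1) mod 37 = 20

j = 20 (mod 37)


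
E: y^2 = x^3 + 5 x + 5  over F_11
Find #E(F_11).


For each x in F_11, count y with y^2 = x^3 + 5 x + 5 mod 11:
  x = 0: RHS = 5, y in [4, 7]  -> 2 point(s)
  x = 1: RHS = 0, y in [0]  -> 1 point(s)
  x = 2: RHS = 1, y in [1, 10]  -> 2 point(s)
  x = 3: RHS = 3, y in [5, 6]  -> 2 point(s)
  x = 4: RHS = 1, y in [1, 10]  -> 2 point(s)
  x = 5: RHS = 1, y in [1, 10]  -> 2 point(s)
  x = 6: RHS = 9, y in [3, 8]  -> 2 point(s)
  x = 7: RHS = 9, y in [3, 8]  -> 2 point(s)
  x = 9: RHS = 9, y in [3, 8]  -> 2 point(s)
Affine points: 17. Add the point at infinity: total = 18.

#E(F_11) = 18


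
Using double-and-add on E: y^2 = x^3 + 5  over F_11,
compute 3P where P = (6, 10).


k = 3 = 11_2 (binary, LSB first: 11)
Double-and-add from P = (6, 10):
  bit 0 = 1: acc = O + (6, 10) = (6, 10)
  bit 1 = 1: acc = (6, 10) + (0, 7) = (8, 0)

3P = (8, 0)


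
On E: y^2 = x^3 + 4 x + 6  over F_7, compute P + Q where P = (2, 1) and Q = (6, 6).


P != Q, so use the chord formula.
s = (y2 - y1) / (x2 - x1) = (5) / (4) mod 7 = 3
x3 = s^2 - x1 - x2 mod 7 = 3^2 - 2 - 6 = 1
y3 = s (x1 - x3) - y1 mod 7 = 3 * (2 - 1) - 1 = 2

P + Q = (1, 2)


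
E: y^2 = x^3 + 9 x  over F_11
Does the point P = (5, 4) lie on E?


Check whether y^2 = x^3 + 9 x + 0 (mod 11) for (x, y) = (5, 4).
LHS: y^2 = 4^2 mod 11 = 5
RHS: x^3 + 9 x + 0 = 5^3 + 9*5 + 0 mod 11 = 5
LHS = RHS

Yes, on the curve


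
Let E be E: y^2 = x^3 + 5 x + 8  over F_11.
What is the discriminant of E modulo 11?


4 a^3 + 27 b^2 = 4*5^3 + 27*8^2 = 500 + 1728 = 2228
Delta = -16 * (2228) = -35648
Delta mod 11 = 3

Delta = 3 (mod 11)


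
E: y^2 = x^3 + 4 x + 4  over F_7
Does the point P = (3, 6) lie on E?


Check whether y^2 = x^3 + 4 x + 4 (mod 7) for (x, y) = (3, 6).
LHS: y^2 = 6^2 mod 7 = 1
RHS: x^3 + 4 x + 4 = 3^3 + 4*3 + 4 mod 7 = 1
LHS = RHS

Yes, on the curve


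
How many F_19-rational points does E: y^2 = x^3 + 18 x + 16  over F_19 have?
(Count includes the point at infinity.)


For each x in F_19, count y with y^2 = x^3 + 18 x + 16 mod 19:
  x = 0: RHS = 16, y in [4, 15]  -> 2 point(s)
  x = 1: RHS = 16, y in [4, 15]  -> 2 point(s)
  x = 4: RHS = 0, y in [0]  -> 1 point(s)
  x = 6: RHS = 17, y in [6, 13]  -> 2 point(s)
  x = 8: RHS = 7, y in [8, 11]  -> 2 point(s)
  x = 11: RHS = 6, y in [5, 14]  -> 2 point(s)
  x = 16: RHS = 11, y in [7, 12]  -> 2 point(s)
  x = 18: RHS = 16, y in [4, 15]  -> 2 point(s)
Affine points: 15. Add the point at infinity: total = 16.

#E(F_19) = 16


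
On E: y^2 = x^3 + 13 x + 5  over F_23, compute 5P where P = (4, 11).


k = 5 = 101_2 (binary, LSB first: 101)
Double-and-add from P = (4, 11):
  bit 0 = 1: acc = O + (4, 11) = (4, 11)
  bit 1 = 0: acc unchanged = (4, 11)
  bit 2 = 1: acc = (4, 11) + (12, 7) = (13, 5)

5P = (13, 5)


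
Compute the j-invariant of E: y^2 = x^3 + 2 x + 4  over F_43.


Delta = -16(4 a^3 + 27 b^2) mod 43 = 15
-1728 * (4 a)^3 = -1728 * (4*2)^3 mod 43 = 32
j = 32 * 15^(-1) mod 43 = 5

j = 5 (mod 43)


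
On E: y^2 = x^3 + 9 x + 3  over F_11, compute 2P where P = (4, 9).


Doubling: s = (3 x1^2 + a) / (2 y1)
s = (3*4^2 + 9) / (2*9) mod 11 = 5
x3 = s^2 - 2 x1 mod 11 = 5^2 - 2*4 = 6
y3 = s (x1 - x3) - y1 mod 11 = 5 * (4 - 6) - 9 = 3

2P = (6, 3)


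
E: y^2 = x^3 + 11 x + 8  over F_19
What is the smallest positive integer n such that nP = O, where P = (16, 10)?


Compute successive multiples of P until we hit O:
  1P = (16, 10)
  2P = (6, 9)
  3P = (1, 1)
  4P = (13, 7)
  5P = (10, 15)
  6P = (9, 0)
  7P = (10, 4)
  8P = (13, 12)
  ... (continuing to 12P)
  12P = O

ord(P) = 12


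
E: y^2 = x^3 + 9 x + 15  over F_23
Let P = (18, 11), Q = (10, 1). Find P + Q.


P != Q, so use the chord formula.
s = (y2 - y1) / (x2 - x1) = (13) / (15) mod 23 = 7
x3 = s^2 - x1 - x2 mod 23 = 7^2 - 18 - 10 = 21
y3 = s (x1 - x3) - y1 mod 23 = 7 * (18 - 21) - 11 = 14

P + Q = (21, 14)


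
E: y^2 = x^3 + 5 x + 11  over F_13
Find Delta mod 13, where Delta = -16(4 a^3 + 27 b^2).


4 a^3 + 27 b^2 = 4*5^3 + 27*11^2 = 500 + 3267 = 3767
Delta = -16 * (3767) = -60272
Delta mod 13 = 9

Delta = 9 (mod 13)


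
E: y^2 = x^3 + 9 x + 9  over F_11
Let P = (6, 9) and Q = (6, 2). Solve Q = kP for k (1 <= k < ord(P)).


Enumerate multiples of P until we hit Q = (6, 2):
  1P = (6, 9)
  2P = (0, 8)
  3P = (9, 7)
  4P = (5, 5)
  5P = (5, 6)
  6P = (9, 4)
  7P = (0, 3)
  8P = (6, 2)
Match found at i = 8.

k = 8


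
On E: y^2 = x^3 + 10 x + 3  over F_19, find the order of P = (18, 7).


Compute successive multiples of P until we hit O:
  1P = (18, 7)
  2P = (8, 5)
  3P = (9, 10)
  4P = (9, 9)
  5P = (8, 14)
  6P = (18, 12)
  7P = O

ord(P) = 7


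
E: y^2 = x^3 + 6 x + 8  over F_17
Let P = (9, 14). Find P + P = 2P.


Doubling: s = (3 x1^2 + a) / (2 y1)
s = (3*9^2 + 6) / (2*14) mod 17 = 1
x3 = s^2 - 2 x1 mod 17 = 1^2 - 2*9 = 0
y3 = s (x1 - x3) - y1 mod 17 = 1 * (9 - 0) - 14 = 12

2P = (0, 12)


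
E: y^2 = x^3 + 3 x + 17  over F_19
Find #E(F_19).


For each x in F_19, count y with y^2 = x^3 + 3 x + 17 mod 19:
  x = 0: RHS = 17, y in [6, 13]  -> 2 point(s)
  x = 4: RHS = 17, y in [6, 13]  -> 2 point(s)
  x = 5: RHS = 5, y in [9, 10]  -> 2 point(s)
  x = 6: RHS = 4, y in [2, 17]  -> 2 point(s)
  x = 7: RHS = 1, y in [1, 18]  -> 2 point(s)
  x = 13: RHS = 11, y in [7, 12]  -> 2 point(s)
  x = 15: RHS = 17, y in [6, 13]  -> 2 point(s)
  x = 16: RHS = 0, y in [0]  -> 1 point(s)
Affine points: 15. Add the point at infinity: total = 16.

#E(F_19) = 16


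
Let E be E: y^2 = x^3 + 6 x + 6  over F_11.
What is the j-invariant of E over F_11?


Delta = -16(4 a^3 + 27 b^2) mod 11 = 5
-1728 * (4 a)^3 = -1728 * (4*6)^3 mod 11 = 3
j = 3 * 5^(-1) mod 11 = 5

j = 5 (mod 11)


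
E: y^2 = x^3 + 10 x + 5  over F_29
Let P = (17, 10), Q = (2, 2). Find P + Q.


P != Q, so use the chord formula.
s = (y2 - y1) / (x2 - x1) = (21) / (14) mod 29 = 16
x3 = s^2 - x1 - x2 mod 29 = 16^2 - 17 - 2 = 5
y3 = s (x1 - x3) - y1 mod 29 = 16 * (17 - 5) - 10 = 8

P + Q = (5, 8)


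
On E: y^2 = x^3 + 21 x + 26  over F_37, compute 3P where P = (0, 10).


k = 3 = 11_2 (binary, LSB first: 11)
Double-and-add from P = (0, 10):
  bit 0 = 1: acc = O + (0, 10) = (0, 10)
  bit 1 = 1: acc = (0, 10) + (11, 21) = (27, 0)

3P = (27, 0)


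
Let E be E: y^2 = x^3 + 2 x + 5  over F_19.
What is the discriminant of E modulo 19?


4 a^3 + 27 b^2 = 4*2^3 + 27*5^2 = 32 + 675 = 707
Delta = -16 * (707) = -11312
Delta mod 19 = 12

Delta = 12 (mod 19)


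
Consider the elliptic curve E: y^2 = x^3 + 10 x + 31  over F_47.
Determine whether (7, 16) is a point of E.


Check whether y^2 = x^3 + 10 x + 31 (mod 47) for (x, y) = (7, 16).
LHS: y^2 = 16^2 mod 47 = 21
RHS: x^3 + 10 x + 31 = 7^3 + 10*7 + 31 mod 47 = 21
LHS = RHS

Yes, on the curve


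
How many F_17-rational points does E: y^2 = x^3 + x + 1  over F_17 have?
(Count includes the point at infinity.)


For each x in F_17, count y with y^2 = x^3 + 1 x + 1 mod 17:
  x = 0: RHS = 1, y in [1, 16]  -> 2 point(s)
  x = 4: RHS = 1, y in [1, 16]  -> 2 point(s)
  x = 6: RHS = 2, y in [6, 11]  -> 2 point(s)
  x = 9: RHS = 8, y in [5, 12]  -> 2 point(s)
  x = 10: RHS = 8, y in [5, 12]  -> 2 point(s)
  x = 11: RHS = 0, y in [0]  -> 1 point(s)
  x = 13: RHS = 1, y in [1, 16]  -> 2 point(s)
  x = 15: RHS = 8, y in [5, 12]  -> 2 point(s)
  x = 16: RHS = 16, y in [4, 13]  -> 2 point(s)
Affine points: 17. Add the point at infinity: total = 18.

#E(F_17) = 18


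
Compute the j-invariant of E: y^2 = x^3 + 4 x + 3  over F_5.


Delta = -16(4 a^3 + 27 b^2) mod 5 = 1
-1728 * (4 a)^3 = -1728 * (4*4)^3 mod 5 = 2
j = 2 * 1^(-1) mod 5 = 2

j = 2 (mod 5)


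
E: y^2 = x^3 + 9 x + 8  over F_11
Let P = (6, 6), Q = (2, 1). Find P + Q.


P != Q, so use the chord formula.
s = (y2 - y1) / (x2 - x1) = (6) / (7) mod 11 = 4
x3 = s^2 - x1 - x2 mod 11 = 4^2 - 6 - 2 = 8
y3 = s (x1 - x3) - y1 mod 11 = 4 * (6 - 8) - 6 = 8

P + Q = (8, 8)


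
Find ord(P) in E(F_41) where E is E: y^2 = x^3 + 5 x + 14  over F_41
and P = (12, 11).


Compute successive multiples of P until we hit O:
  1P = (12, 11)
  2P = (13, 12)
  3P = (17, 25)
  4P = (10, 11)
  5P = (19, 30)
  6P = (9, 3)
  7P = (18, 14)
  8P = (1, 15)
  ... (continuing to 52P)
  52P = O

ord(P) = 52


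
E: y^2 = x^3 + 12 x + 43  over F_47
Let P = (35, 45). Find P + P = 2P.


Doubling: s = (3 x1^2 + a) / (2 y1)
s = (3*35^2 + 12) / (2*45) mod 47 = 30
x3 = s^2 - 2 x1 mod 47 = 30^2 - 2*35 = 31
y3 = s (x1 - x3) - y1 mod 47 = 30 * (35 - 31) - 45 = 28

2P = (31, 28)


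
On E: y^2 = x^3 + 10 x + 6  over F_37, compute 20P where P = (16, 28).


k = 20 = 10100_2 (binary, LSB first: 00101)
Double-and-add from P = (16, 28):
  bit 0 = 0: acc unchanged = O
  bit 1 = 0: acc unchanged = O
  bit 2 = 1: acc = O + (3, 10) = (3, 10)
  bit 3 = 0: acc unchanged = (3, 10)
  bit 4 = 1: acc = (3, 10) + (5, 12) = (30, 0)

20P = (30, 0)


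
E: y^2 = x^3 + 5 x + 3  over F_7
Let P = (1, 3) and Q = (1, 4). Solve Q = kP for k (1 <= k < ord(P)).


Enumerate multiples of P until we hit Q = (1, 4):
  1P = (1, 3)
  2P = (6, 2)
  3P = (2, 0)
  4P = (6, 5)
  5P = (1, 4)
Match found at i = 5.

k = 5


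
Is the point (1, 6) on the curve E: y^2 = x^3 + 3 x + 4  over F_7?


Check whether y^2 = x^3 + 3 x + 4 (mod 7) for (x, y) = (1, 6).
LHS: y^2 = 6^2 mod 7 = 1
RHS: x^3 + 3 x + 4 = 1^3 + 3*1 + 4 mod 7 = 1
LHS = RHS

Yes, on the curve


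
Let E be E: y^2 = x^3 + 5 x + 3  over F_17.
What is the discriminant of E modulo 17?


4 a^3 + 27 b^2 = 4*5^3 + 27*3^2 = 500 + 243 = 743
Delta = -16 * (743) = -11888
Delta mod 17 = 12

Delta = 12 (mod 17)


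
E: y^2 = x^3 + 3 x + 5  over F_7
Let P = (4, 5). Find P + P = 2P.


Doubling: s = (3 x1^2 + a) / (2 y1)
s = (3*4^2 + 3) / (2*5) mod 7 = 3
x3 = s^2 - 2 x1 mod 7 = 3^2 - 2*4 = 1
y3 = s (x1 - x3) - y1 mod 7 = 3 * (4 - 1) - 5 = 4

2P = (1, 4)


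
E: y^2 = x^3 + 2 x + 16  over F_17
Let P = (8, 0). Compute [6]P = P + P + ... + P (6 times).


k = 6 = 110_2 (binary, LSB first: 011)
Double-and-add from P = (8, 0):
  bit 0 = 0: acc unchanged = O
  bit 1 = 1: acc = O + O = O
  bit 2 = 1: acc = O + O = O

6P = O


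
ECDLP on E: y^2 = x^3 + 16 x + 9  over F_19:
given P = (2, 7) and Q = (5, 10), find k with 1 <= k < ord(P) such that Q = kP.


Enumerate multiples of P until we hit Q = (5, 10):
  1P = (2, 7)
  2P = (0, 16)
  3P = (4, 2)
  4P = (5, 10)
Match found at i = 4.

k = 4


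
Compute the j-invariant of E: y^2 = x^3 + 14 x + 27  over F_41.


Delta = -16(4 a^3 + 27 b^2) mod 41 = 21
-1728 * (4 a)^3 = -1728 * (4*14)^3 mod 41 = 4
j = 4 * 21^(-1) mod 41 = 8

j = 8 (mod 41)


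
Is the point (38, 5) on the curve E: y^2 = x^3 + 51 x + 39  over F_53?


Check whether y^2 = x^3 + 51 x + 39 (mod 53) for (x, y) = (38, 5).
LHS: y^2 = 5^2 mod 53 = 25
RHS: x^3 + 51 x + 39 = 38^3 + 51*38 + 39 mod 53 = 33
LHS != RHS

No, not on the curve


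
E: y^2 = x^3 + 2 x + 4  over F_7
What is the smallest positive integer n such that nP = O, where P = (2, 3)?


Compute successive multiples of P until we hit O:
  1P = (2, 3)
  2P = (3, 4)
  3P = (3, 3)
  4P = (2, 4)
  5P = O

ord(P) = 5


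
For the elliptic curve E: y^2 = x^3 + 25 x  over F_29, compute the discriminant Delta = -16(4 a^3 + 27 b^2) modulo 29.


4 a^3 + 27 b^2 = 4*25^3 + 27*0^2 = 62500 + 0 = 62500
Delta = -16 * (62500) = -1000000
Delta mod 29 = 7

Delta = 7 (mod 29)


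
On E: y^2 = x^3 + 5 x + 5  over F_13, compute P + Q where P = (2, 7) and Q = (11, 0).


P != Q, so use the chord formula.
s = (y2 - y1) / (x2 - x1) = (6) / (9) mod 13 = 5
x3 = s^2 - x1 - x2 mod 13 = 5^2 - 2 - 11 = 12
y3 = s (x1 - x3) - y1 mod 13 = 5 * (2 - 12) - 7 = 8

P + Q = (12, 8)


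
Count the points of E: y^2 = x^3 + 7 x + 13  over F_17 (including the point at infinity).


For each x in F_17, count y with y^2 = x^3 + 7 x + 13 mod 17:
  x = 0: RHS = 13, y in [8, 9]  -> 2 point(s)
  x = 1: RHS = 4, y in [2, 15]  -> 2 point(s)
  x = 2: RHS = 1, y in [1, 16]  -> 2 point(s)
  x = 6: RHS = 16, y in [4, 13]  -> 2 point(s)
  x = 14: RHS = 16, y in [4, 13]  -> 2 point(s)
  x = 15: RHS = 8, y in [5, 12]  -> 2 point(s)
Affine points: 12. Add the point at infinity: total = 13.

#E(F_17) = 13


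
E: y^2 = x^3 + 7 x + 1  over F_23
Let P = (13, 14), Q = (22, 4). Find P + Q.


P != Q, so use the chord formula.
s = (y2 - y1) / (x2 - x1) = (13) / (9) mod 23 = 4
x3 = s^2 - x1 - x2 mod 23 = 4^2 - 13 - 22 = 4
y3 = s (x1 - x3) - y1 mod 23 = 4 * (13 - 4) - 14 = 22

P + Q = (4, 22)


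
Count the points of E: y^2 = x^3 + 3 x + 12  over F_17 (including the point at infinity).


For each x in F_17, count y with y^2 = x^3 + 3 x + 12 mod 17:
  x = 1: RHS = 16, y in [4, 13]  -> 2 point(s)
  x = 2: RHS = 9, y in [3, 14]  -> 2 point(s)
  x = 5: RHS = 16, y in [4, 13]  -> 2 point(s)
  x = 6: RHS = 8, y in [5, 12]  -> 2 point(s)
  x = 7: RHS = 2, y in [6, 11]  -> 2 point(s)
  x = 8: RHS = 4, y in [2, 15]  -> 2 point(s)
  x = 11: RHS = 16, y in [4, 13]  -> 2 point(s)
  x = 12: RHS = 8, y in [5, 12]  -> 2 point(s)
  x = 13: RHS = 4, y in [2, 15]  -> 2 point(s)
  x = 15: RHS = 15, y in [7, 10]  -> 2 point(s)
  x = 16: RHS = 8, y in [5, 12]  -> 2 point(s)
Affine points: 22. Add the point at infinity: total = 23.

#E(F_17) = 23


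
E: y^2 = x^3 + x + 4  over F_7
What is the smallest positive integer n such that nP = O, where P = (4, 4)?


Compute successive multiples of P until we hit O:
  1P = (4, 4)
  2P = (6, 3)
  3P = (6, 4)
  4P = (4, 3)
  5P = O

ord(P) = 5


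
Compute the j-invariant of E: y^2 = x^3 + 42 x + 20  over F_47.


Delta = -16(4 a^3 + 27 b^2) mod 47 = 29
-1728 * (4 a)^3 = -1728 * (4*42)^3 mod 47 = 31
j = 31 * 29^(-1) mod 47 = 27

j = 27 (mod 47)


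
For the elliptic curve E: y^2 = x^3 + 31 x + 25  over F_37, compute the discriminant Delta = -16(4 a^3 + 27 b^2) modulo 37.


4 a^3 + 27 b^2 = 4*31^3 + 27*25^2 = 119164 + 16875 = 136039
Delta = -16 * (136039) = -2176624
Delta mod 37 = 12

Delta = 12 (mod 37)


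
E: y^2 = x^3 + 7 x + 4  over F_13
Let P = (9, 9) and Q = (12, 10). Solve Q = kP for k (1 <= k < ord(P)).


Enumerate multiples of P until we hit Q = (12, 10):
  1P = (9, 9)
  2P = (12, 10)
Match found at i = 2.

k = 2


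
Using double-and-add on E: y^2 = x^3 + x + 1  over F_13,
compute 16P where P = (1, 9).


k = 16 = 10000_2 (binary, LSB first: 00001)
Double-and-add from P = (1, 9):
  bit 0 = 0: acc unchanged = O
  bit 1 = 0: acc unchanged = O
  bit 2 = 0: acc unchanged = O
  bit 3 = 0: acc unchanged = O
  bit 4 = 1: acc = O + (8, 12) = (8, 12)

16P = (8, 12)


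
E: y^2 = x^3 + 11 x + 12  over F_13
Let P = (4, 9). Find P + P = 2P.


Doubling: s = (3 x1^2 + a) / (2 y1)
s = (3*4^2 + 11) / (2*9) mod 13 = 4
x3 = s^2 - 2 x1 mod 13 = 4^2 - 2*4 = 8
y3 = s (x1 - x3) - y1 mod 13 = 4 * (4 - 8) - 9 = 1

2P = (8, 1)


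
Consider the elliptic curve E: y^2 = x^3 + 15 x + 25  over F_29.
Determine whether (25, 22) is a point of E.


Check whether y^2 = x^3 + 15 x + 25 (mod 29) for (x, y) = (25, 22).
LHS: y^2 = 22^2 mod 29 = 20
RHS: x^3 + 15 x + 25 = 25^3 + 15*25 + 25 mod 29 = 17
LHS != RHS

No, not on the curve


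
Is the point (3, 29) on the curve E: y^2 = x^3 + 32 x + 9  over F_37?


Check whether y^2 = x^3 + 32 x + 9 (mod 37) for (x, y) = (3, 29).
LHS: y^2 = 29^2 mod 37 = 27
RHS: x^3 + 32 x + 9 = 3^3 + 32*3 + 9 mod 37 = 21
LHS != RHS

No, not on the curve


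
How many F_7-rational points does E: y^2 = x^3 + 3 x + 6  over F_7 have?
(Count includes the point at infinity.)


For each x in F_7, count y with y^2 = x^3 + 3 x + 6 mod 7:
  x = 3: RHS = 0, y in [0]  -> 1 point(s)
  x = 6: RHS = 2, y in [3, 4]  -> 2 point(s)
Affine points: 3. Add the point at infinity: total = 4.

#E(F_7) = 4


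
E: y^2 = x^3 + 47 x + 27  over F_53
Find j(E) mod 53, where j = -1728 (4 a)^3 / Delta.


Delta = -16(4 a^3 + 27 b^2) mod 53 = 42
-1728 * (4 a)^3 = -1728 * (4*47)^3 mod 53 = 30
j = 30 * 42^(-1) mod 53 = 31

j = 31 (mod 53)


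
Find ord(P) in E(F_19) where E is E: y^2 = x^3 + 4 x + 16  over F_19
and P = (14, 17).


Compute successive multiples of P until we hit O:
  1P = (14, 17)
  2P = (7, 11)
  3P = (3, 6)
  4P = (3, 13)
  5P = (7, 8)
  6P = (14, 2)
  7P = O

ord(P) = 7


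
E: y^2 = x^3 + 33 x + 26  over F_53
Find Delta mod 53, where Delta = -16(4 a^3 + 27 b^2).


4 a^3 + 27 b^2 = 4*33^3 + 27*26^2 = 143748 + 18252 = 162000
Delta = -16 * (162000) = -2592000
Delta mod 53 = 18

Delta = 18 (mod 53)


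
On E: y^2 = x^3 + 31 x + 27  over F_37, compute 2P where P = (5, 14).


Doubling: s = (3 x1^2 + a) / (2 y1)
s = (3*5^2 + 31) / (2*14) mod 37 = 17
x3 = s^2 - 2 x1 mod 37 = 17^2 - 2*5 = 20
y3 = s (x1 - x3) - y1 mod 37 = 17 * (5 - 20) - 14 = 27

2P = (20, 27)


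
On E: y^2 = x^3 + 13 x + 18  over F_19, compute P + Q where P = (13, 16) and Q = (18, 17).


P != Q, so use the chord formula.
s = (y2 - y1) / (x2 - x1) = (1) / (5) mod 19 = 4
x3 = s^2 - x1 - x2 mod 19 = 4^2 - 13 - 18 = 4
y3 = s (x1 - x3) - y1 mod 19 = 4 * (13 - 4) - 16 = 1

P + Q = (4, 1)


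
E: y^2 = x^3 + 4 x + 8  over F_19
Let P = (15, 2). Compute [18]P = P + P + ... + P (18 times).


k = 18 = 10010_2 (binary, LSB first: 01001)
Double-and-add from P = (15, 2):
  bit 0 = 0: acc unchanged = O
  bit 1 = 1: acc = O + (6, 1) = (6, 1)
  bit 2 = 0: acc unchanged = (6, 1)
  bit 3 = 0: acc unchanged = (6, 1)
  bit 4 = 1: acc = (6, 1) + (2, 9) = (15, 17)

18P = (15, 17)


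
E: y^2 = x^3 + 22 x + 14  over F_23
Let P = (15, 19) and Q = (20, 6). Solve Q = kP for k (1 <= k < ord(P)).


Enumerate multiples of P until we hit Q = (20, 6):
  1P = (15, 19)
  2P = (20, 17)
  3P = (13, 17)
  4P = (19, 0)
  5P = (13, 6)
  6P = (20, 6)
Match found at i = 6.

k = 6


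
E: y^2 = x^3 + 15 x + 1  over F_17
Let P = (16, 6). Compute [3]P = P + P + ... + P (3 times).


k = 3 = 11_2 (binary, LSB first: 11)
Double-and-add from P = (16, 6):
  bit 0 = 1: acc = O + (16, 6) = (16, 6)
  bit 1 = 1: acc = (16, 6) + (0, 1) = (9, 10)

3P = (9, 10)


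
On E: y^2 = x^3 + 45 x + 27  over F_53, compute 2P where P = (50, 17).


Doubling: s = (3 x1^2 + a) / (2 y1)
s = (3*50^2 + 45) / (2*17) mod 53 = 52
x3 = s^2 - 2 x1 mod 53 = 52^2 - 2*50 = 7
y3 = s (x1 - x3) - y1 mod 53 = 52 * (50 - 7) - 17 = 46

2P = (7, 46)


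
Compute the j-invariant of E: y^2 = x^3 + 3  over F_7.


Delta = -16(4 a^3 + 27 b^2) mod 7 = 4
-1728 * (4 a)^3 = -1728 * (4*0)^3 mod 7 = 0
j = 0 * 4^(-1) mod 7 = 0

j = 0 (mod 7)


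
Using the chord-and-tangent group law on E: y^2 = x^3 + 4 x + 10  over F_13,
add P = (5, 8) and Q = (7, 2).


P != Q, so use the chord formula.
s = (y2 - y1) / (x2 - x1) = (7) / (2) mod 13 = 10
x3 = s^2 - x1 - x2 mod 13 = 10^2 - 5 - 7 = 10
y3 = s (x1 - x3) - y1 mod 13 = 10 * (5 - 10) - 8 = 7

P + Q = (10, 7)


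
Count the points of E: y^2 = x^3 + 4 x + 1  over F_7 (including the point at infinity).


For each x in F_7, count y with y^2 = x^3 + 4 x + 1 mod 7:
  x = 0: RHS = 1, y in [1, 6]  -> 2 point(s)
  x = 4: RHS = 4, y in [2, 5]  -> 2 point(s)
Affine points: 4. Add the point at infinity: total = 5.

#E(F_7) = 5


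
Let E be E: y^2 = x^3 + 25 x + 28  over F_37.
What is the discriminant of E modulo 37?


4 a^3 + 27 b^2 = 4*25^3 + 27*28^2 = 62500 + 21168 = 83668
Delta = -16 * (83668) = -1338688
Delta mod 37 = 9

Delta = 9 (mod 37)


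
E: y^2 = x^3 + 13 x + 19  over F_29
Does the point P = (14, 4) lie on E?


Check whether y^2 = x^3 + 13 x + 19 (mod 29) for (x, y) = (14, 4).
LHS: y^2 = 4^2 mod 29 = 16
RHS: x^3 + 13 x + 19 = 14^3 + 13*14 + 19 mod 29 = 16
LHS = RHS

Yes, on the curve


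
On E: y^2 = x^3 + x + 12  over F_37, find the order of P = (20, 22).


Compute successive multiples of P until we hit O:
  1P = (20, 22)
  2P = (18, 4)
  3P = (6, 30)
  4P = (0, 30)
  5P = (29, 26)
  6P = (22, 10)
  7P = (31, 7)
  8P = (27, 1)
  ... (continuing to 29P)
  29P = O

ord(P) = 29


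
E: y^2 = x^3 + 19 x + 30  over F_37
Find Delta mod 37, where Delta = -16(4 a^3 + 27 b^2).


4 a^3 + 27 b^2 = 4*19^3 + 27*30^2 = 27436 + 24300 = 51736
Delta = -16 * (51736) = -827776
Delta mod 37 = 25

Delta = 25 (mod 37)


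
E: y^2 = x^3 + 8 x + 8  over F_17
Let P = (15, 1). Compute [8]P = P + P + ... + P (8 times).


k = 8 = 1000_2 (binary, LSB first: 0001)
Double-and-add from P = (15, 1):
  bit 0 = 0: acc unchanged = O
  bit 1 = 0: acc unchanged = O
  bit 2 = 0: acc unchanged = O
  bit 3 = 1: acc = O + (14, 5) = (14, 5)

8P = (14, 5)


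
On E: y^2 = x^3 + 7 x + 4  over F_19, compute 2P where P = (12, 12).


Doubling: s = (3 x1^2 + a) / (2 y1)
s = (3*12^2 + 7) / (2*12) mod 19 = 8
x3 = s^2 - 2 x1 mod 19 = 8^2 - 2*12 = 2
y3 = s (x1 - x3) - y1 mod 19 = 8 * (12 - 2) - 12 = 11

2P = (2, 11)


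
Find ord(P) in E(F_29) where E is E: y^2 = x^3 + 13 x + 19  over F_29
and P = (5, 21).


Compute successive multiples of P until we hit O:
  1P = (5, 21)
  2P = (13, 23)
  3P = (2, 16)
  4P = (28, 18)
  5P = (18, 16)
  6P = (1, 2)
  7P = (22, 7)
  8P = (9, 13)
  ... (continuing to 27P)
  27P = O

ord(P) = 27


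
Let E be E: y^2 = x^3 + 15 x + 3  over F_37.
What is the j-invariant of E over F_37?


Delta = -16(4 a^3 + 27 b^2) mod 37 = 3
-1728 * (4 a)^3 = -1728 * (4*15)^3 mod 37 = 8
j = 8 * 3^(-1) mod 37 = 15

j = 15 (mod 37)


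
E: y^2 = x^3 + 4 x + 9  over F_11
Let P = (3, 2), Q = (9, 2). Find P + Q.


P != Q, so use the chord formula.
s = (y2 - y1) / (x2 - x1) = (0) / (6) mod 11 = 0
x3 = s^2 - x1 - x2 mod 11 = 0^2 - 3 - 9 = 10
y3 = s (x1 - x3) - y1 mod 11 = 0 * (3 - 10) - 2 = 9

P + Q = (10, 9)


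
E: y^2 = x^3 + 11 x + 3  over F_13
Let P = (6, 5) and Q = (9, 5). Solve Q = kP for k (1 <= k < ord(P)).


Enumerate multiples of P until we hit Q = (9, 5):
  1P = (6, 5)
  2P = (0, 4)
  3P = (11, 5)
  4P = (9, 8)
  5P = (12, 2)
  6P = (5, 1)
  7P = (5, 12)
  8P = (12, 11)
  9P = (9, 5)
Match found at i = 9.

k = 9


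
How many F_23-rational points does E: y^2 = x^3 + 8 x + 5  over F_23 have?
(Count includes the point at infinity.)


For each x in F_23, count y with y^2 = x^3 + 8 x + 5 mod 23:
  x = 2: RHS = 6, y in [11, 12]  -> 2 point(s)
  x = 4: RHS = 9, y in [3, 20]  -> 2 point(s)
  x = 5: RHS = 9, y in [3, 20]  -> 2 point(s)
  x = 6: RHS = 16, y in [4, 19]  -> 2 point(s)
  x = 7: RHS = 13, y in [6, 17]  -> 2 point(s)
  x = 8: RHS = 6, y in [11, 12]  -> 2 point(s)
  x = 9: RHS = 1, y in [1, 22]  -> 2 point(s)
  x = 10: RHS = 4, y in [2, 21]  -> 2 point(s)
  x = 12: RHS = 12, y in [9, 14]  -> 2 point(s)
  x = 13: RHS = 6, y in [11, 12]  -> 2 point(s)
  x = 14: RHS = 9, y in [3, 20]  -> 2 point(s)
  x = 15: RHS = 4, y in [2, 21]  -> 2 point(s)
  x = 18: RHS = 1, y in [1, 22]  -> 2 point(s)
  x = 19: RHS = 1, y in [1, 22]  -> 2 point(s)
  x = 20: RHS = 0, y in [0]  -> 1 point(s)
  x = 21: RHS = 4, y in [2, 21]  -> 2 point(s)
Affine points: 31. Add the point at infinity: total = 32.

#E(F_23) = 32


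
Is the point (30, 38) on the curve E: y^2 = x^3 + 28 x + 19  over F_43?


Check whether y^2 = x^3 + 28 x + 19 (mod 43) for (x, y) = (30, 38).
LHS: y^2 = 38^2 mod 43 = 25
RHS: x^3 + 28 x + 19 = 30^3 + 28*30 + 19 mod 43 = 38
LHS != RHS

No, not on the curve


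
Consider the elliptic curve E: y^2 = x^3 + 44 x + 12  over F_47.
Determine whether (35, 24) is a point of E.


Check whether y^2 = x^3 + 44 x + 12 (mod 47) for (x, y) = (35, 24).
LHS: y^2 = 24^2 mod 47 = 12
RHS: x^3 + 44 x + 12 = 35^3 + 44*35 + 12 mod 47 = 12
LHS = RHS

Yes, on the curve


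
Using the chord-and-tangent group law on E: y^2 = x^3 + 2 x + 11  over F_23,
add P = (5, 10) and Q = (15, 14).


P != Q, so use the chord formula.
s = (y2 - y1) / (x2 - x1) = (4) / (10) mod 23 = 5
x3 = s^2 - x1 - x2 mod 23 = 5^2 - 5 - 15 = 5
y3 = s (x1 - x3) - y1 mod 23 = 5 * (5 - 5) - 10 = 13

P + Q = (5, 13)


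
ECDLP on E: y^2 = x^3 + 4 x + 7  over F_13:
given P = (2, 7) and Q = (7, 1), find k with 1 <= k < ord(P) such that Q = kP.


Enumerate multiples of P until we hit Q = (7, 1):
  1P = (2, 7)
  2P = (5, 10)
  3P = (7, 1)
Match found at i = 3.

k = 3


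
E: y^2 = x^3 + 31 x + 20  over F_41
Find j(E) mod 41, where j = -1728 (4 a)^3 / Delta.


Delta = -16(4 a^3 + 27 b^2) mod 41 = 14
-1728 * (4 a)^3 = -1728 * (4*31)^3 mod 41 = 35
j = 35 * 14^(-1) mod 41 = 23

j = 23 (mod 41)


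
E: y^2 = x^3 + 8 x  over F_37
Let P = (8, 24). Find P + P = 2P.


Doubling: s = (3 x1^2 + a) / (2 y1)
s = (3*8^2 + 8) / (2*24) mod 37 = 35
x3 = s^2 - 2 x1 mod 37 = 35^2 - 2*8 = 25
y3 = s (x1 - x3) - y1 mod 37 = 35 * (8 - 25) - 24 = 10

2P = (25, 10)


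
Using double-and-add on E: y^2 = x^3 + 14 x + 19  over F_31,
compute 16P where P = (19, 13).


k = 16 = 10000_2 (binary, LSB first: 00001)
Double-and-add from P = (19, 13):
  bit 0 = 0: acc unchanged = O
  bit 1 = 0: acc unchanged = O
  bit 2 = 0: acc unchanged = O
  bit 3 = 0: acc unchanged = O
  bit 4 = 1: acc = O + (6, 3) = (6, 3)

16P = (6, 3)


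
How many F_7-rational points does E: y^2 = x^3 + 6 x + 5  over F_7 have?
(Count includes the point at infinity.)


For each x in F_7, count y with y^2 = x^3 + 6 x + 5 mod 7:
  x = 2: RHS = 4, y in [2, 5]  -> 2 point(s)
  x = 3: RHS = 1, y in [1, 6]  -> 2 point(s)
  x = 4: RHS = 2, y in [3, 4]  -> 2 point(s)
Affine points: 6. Add the point at infinity: total = 7.

#E(F_7) = 7


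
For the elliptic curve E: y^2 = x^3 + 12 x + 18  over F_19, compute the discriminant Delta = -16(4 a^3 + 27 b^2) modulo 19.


4 a^3 + 27 b^2 = 4*12^3 + 27*18^2 = 6912 + 8748 = 15660
Delta = -16 * (15660) = -250560
Delta mod 19 = 12

Delta = 12 (mod 19)


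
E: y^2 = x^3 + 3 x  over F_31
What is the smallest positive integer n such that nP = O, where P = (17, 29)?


Compute successive multiples of P until we hit O:
  1P = (17, 29)
  2P = (5, 27)
  3P = (3, 25)
  4P = (25, 13)
  5P = (24, 16)
  6P = (8, 3)
  7P = (22, 22)
  8P = (20, 0)
  ... (continuing to 16P)
  16P = O

ord(P) = 16


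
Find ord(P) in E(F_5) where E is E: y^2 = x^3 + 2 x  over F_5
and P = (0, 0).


Compute successive multiples of P until we hit O:
  1P = (0, 0)
  2P = O

ord(P) = 2


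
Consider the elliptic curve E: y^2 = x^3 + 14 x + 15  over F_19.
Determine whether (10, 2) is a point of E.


Check whether y^2 = x^3 + 14 x + 15 (mod 19) for (x, y) = (10, 2).
LHS: y^2 = 2^2 mod 19 = 4
RHS: x^3 + 14 x + 15 = 10^3 + 14*10 + 15 mod 19 = 15
LHS != RHS

No, not on the curve


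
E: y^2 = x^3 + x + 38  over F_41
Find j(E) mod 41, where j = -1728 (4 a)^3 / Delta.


Delta = -16(4 a^3 + 27 b^2) mod 41 = 25
-1728 * (4 a)^3 = -1728 * (4*1)^3 mod 41 = 26
j = 26 * 25^(-1) mod 41 = 24

j = 24 (mod 41)


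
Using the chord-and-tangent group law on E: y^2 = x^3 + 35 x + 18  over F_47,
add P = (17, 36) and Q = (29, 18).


P != Q, so use the chord formula.
s = (y2 - y1) / (x2 - x1) = (29) / (12) mod 47 = 22
x3 = s^2 - x1 - x2 mod 47 = 22^2 - 17 - 29 = 15
y3 = s (x1 - x3) - y1 mod 47 = 22 * (17 - 15) - 36 = 8

P + Q = (15, 8)


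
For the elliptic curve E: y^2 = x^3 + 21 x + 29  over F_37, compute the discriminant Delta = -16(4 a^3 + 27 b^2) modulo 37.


4 a^3 + 27 b^2 = 4*21^3 + 27*29^2 = 37044 + 22707 = 59751
Delta = -16 * (59751) = -956016
Delta mod 37 = 27

Delta = 27 (mod 37)


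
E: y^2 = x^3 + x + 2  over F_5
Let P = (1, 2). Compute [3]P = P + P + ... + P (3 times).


k = 3 = 11_2 (binary, LSB first: 11)
Double-and-add from P = (1, 2):
  bit 0 = 1: acc = O + (1, 2) = (1, 2)
  bit 1 = 1: acc = (1, 2) + (4, 0) = (1, 3)

3P = (1, 3)


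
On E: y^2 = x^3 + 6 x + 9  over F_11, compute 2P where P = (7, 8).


Doubling: s = (3 x1^2 + a) / (2 y1)
s = (3*7^2 + 6) / (2*8) mod 11 = 2
x3 = s^2 - 2 x1 mod 11 = 2^2 - 2*7 = 1
y3 = s (x1 - x3) - y1 mod 11 = 2 * (7 - 1) - 8 = 4

2P = (1, 4)


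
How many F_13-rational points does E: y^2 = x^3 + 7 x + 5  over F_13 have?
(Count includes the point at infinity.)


For each x in F_13, count y with y^2 = x^3 + 7 x + 5 mod 13:
  x = 1: RHS = 0, y in [0]  -> 1 point(s)
  x = 2: RHS = 1, y in [1, 12]  -> 2 point(s)
  x = 3: RHS = 1, y in [1, 12]  -> 2 point(s)
  x = 5: RHS = 9, y in [3, 10]  -> 2 point(s)
  x = 6: RHS = 3, y in [4, 9]  -> 2 point(s)
  x = 8: RHS = 1, y in [1, 12]  -> 2 point(s)
  x = 9: RHS = 4, y in [2, 11]  -> 2 point(s)
  x = 10: RHS = 9, y in [3, 10]  -> 2 point(s)
  x = 11: RHS = 9, y in [3, 10]  -> 2 point(s)
  x = 12: RHS = 10, y in [6, 7]  -> 2 point(s)
Affine points: 19. Add the point at infinity: total = 20.

#E(F_13) = 20


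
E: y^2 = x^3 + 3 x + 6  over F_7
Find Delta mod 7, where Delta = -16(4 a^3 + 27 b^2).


4 a^3 + 27 b^2 = 4*3^3 + 27*6^2 = 108 + 972 = 1080
Delta = -16 * (1080) = -17280
Delta mod 7 = 3

Delta = 3 (mod 7)


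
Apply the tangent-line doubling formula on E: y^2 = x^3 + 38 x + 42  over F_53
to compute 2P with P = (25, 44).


Doubling: s = (3 x1^2 + a) / (2 y1)
s = (3*25^2 + 38) / (2*44) mod 53 = 38
x3 = s^2 - 2 x1 mod 53 = 38^2 - 2*25 = 16
y3 = s (x1 - x3) - y1 mod 53 = 38 * (25 - 16) - 44 = 33

2P = (16, 33)


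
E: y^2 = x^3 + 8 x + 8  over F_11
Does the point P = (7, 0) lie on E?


Check whether y^2 = x^3 + 8 x + 8 (mod 11) for (x, y) = (7, 0).
LHS: y^2 = 0^2 mod 11 = 0
RHS: x^3 + 8 x + 8 = 7^3 + 8*7 + 8 mod 11 = 0
LHS = RHS

Yes, on the curve


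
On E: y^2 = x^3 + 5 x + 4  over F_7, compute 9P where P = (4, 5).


k = 9 = 1001_2 (binary, LSB first: 1001)
Double-and-add from P = (4, 5):
  bit 0 = 1: acc = O + (4, 5) = (4, 5)
  bit 1 = 0: acc unchanged = (4, 5)
  bit 2 = 0: acc unchanged = (4, 5)
  bit 3 = 1: acc = (4, 5) + (0, 2) = (4, 2)

9P = (4, 2)


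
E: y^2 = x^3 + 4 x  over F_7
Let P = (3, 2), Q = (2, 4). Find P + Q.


P != Q, so use the chord formula.
s = (y2 - y1) / (x2 - x1) = (2) / (6) mod 7 = 5
x3 = s^2 - x1 - x2 mod 7 = 5^2 - 3 - 2 = 6
y3 = s (x1 - x3) - y1 mod 7 = 5 * (3 - 6) - 2 = 4

P + Q = (6, 4)


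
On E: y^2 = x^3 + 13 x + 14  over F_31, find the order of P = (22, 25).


Compute successive multiples of P until we hit O:
  1P = (22, 25)
  2P = (15, 22)
  3P = (10, 20)
  4P = (8, 17)
  5P = (26, 17)
  6P = (18, 29)
  7P = (23, 7)
  8P = (0, 13)
  ... (continuing to 20P)
  20P = O

ord(P) = 20


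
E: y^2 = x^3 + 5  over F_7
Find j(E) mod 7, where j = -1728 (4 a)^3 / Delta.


Delta = -16(4 a^3 + 27 b^2) mod 7 = 1
-1728 * (4 a)^3 = -1728 * (4*0)^3 mod 7 = 0
j = 0 * 1^(-1) mod 7 = 0

j = 0 (mod 7)


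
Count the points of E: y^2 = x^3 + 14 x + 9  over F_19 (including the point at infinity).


For each x in F_19, count y with y^2 = x^3 + 14 x + 9 mod 19:
  x = 0: RHS = 9, y in [3, 16]  -> 2 point(s)
  x = 1: RHS = 5, y in [9, 10]  -> 2 point(s)
  x = 2: RHS = 7, y in [8, 11]  -> 2 point(s)
  x = 6: RHS = 5, y in [9, 10]  -> 2 point(s)
  x = 8: RHS = 6, y in [5, 14]  -> 2 point(s)
  x = 9: RHS = 9, y in [3, 16]  -> 2 point(s)
  x = 10: RHS = 9, y in [3, 16]  -> 2 point(s)
  x = 12: RHS = 5, y in [9, 10]  -> 2 point(s)
  x = 14: RHS = 4, y in [2, 17]  -> 2 point(s)
  x = 16: RHS = 16, y in [4, 15]  -> 2 point(s)
  x = 17: RHS = 11, y in [7, 12]  -> 2 point(s)
Affine points: 22. Add the point at infinity: total = 23.

#E(F_19) = 23


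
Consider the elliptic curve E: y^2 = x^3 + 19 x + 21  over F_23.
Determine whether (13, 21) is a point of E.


Check whether y^2 = x^3 + 19 x + 21 (mod 23) for (x, y) = (13, 21).
LHS: y^2 = 21^2 mod 23 = 4
RHS: x^3 + 19 x + 21 = 13^3 + 19*13 + 21 mod 23 = 4
LHS = RHS

Yes, on the curve


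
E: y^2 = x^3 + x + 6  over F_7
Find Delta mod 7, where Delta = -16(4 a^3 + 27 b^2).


4 a^3 + 27 b^2 = 4*1^3 + 27*6^2 = 4 + 972 = 976
Delta = -16 * (976) = -15616
Delta mod 7 = 1

Delta = 1 (mod 7)


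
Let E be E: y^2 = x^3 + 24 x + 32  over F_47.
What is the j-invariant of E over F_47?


Delta = -16(4 a^3 + 27 b^2) mod 47 = 35
-1728 * (4 a)^3 = -1728 * (4*24)^3 mod 47 = 41
j = 41 * 35^(-1) mod 47 = 24

j = 24 (mod 47)


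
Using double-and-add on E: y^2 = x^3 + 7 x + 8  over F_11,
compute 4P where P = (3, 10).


k = 4 = 100_2 (binary, LSB first: 001)
Double-and-add from P = (3, 10):
  bit 0 = 0: acc unchanged = O
  bit 1 = 0: acc unchanged = O
  bit 2 = 1: acc = O + (4, 1) = (4, 1)

4P = (4, 1)


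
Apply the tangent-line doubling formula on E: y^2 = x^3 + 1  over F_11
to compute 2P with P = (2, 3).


Doubling: s = (3 x1^2 + a) / (2 y1)
s = (3*2^2 + 0) / (2*3) mod 11 = 2
x3 = s^2 - 2 x1 mod 11 = 2^2 - 2*2 = 0
y3 = s (x1 - x3) - y1 mod 11 = 2 * (2 - 0) - 3 = 1

2P = (0, 1)


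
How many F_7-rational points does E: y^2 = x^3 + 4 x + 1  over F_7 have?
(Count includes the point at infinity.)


For each x in F_7, count y with y^2 = x^3 + 4 x + 1 mod 7:
  x = 0: RHS = 1, y in [1, 6]  -> 2 point(s)
  x = 4: RHS = 4, y in [2, 5]  -> 2 point(s)
Affine points: 4. Add the point at infinity: total = 5.

#E(F_7) = 5


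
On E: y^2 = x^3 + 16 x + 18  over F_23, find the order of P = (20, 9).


Compute successive multiples of P until we hit O:
  1P = (20, 9)
  2P = (22, 22)
  3P = (6, 13)
  4P = (6, 10)
  5P = (22, 1)
  6P = (20, 14)
  7P = O

ord(P) = 7


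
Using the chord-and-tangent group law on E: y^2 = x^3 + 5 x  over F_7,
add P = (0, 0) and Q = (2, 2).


P != Q, so use the chord formula.
s = (y2 - y1) / (x2 - x1) = (2) / (2) mod 7 = 1
x3 = s^2 - x1 - x2 mod 7 = 1^2 - 0 - 2 = 6
y3 = s (x1 - x3) - y1 mod 7 = 1 * (0 - 6) - 0 = 1

P + Q = (6, 1)


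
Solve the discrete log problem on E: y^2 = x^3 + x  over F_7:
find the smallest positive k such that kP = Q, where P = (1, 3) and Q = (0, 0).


Enumerate multiples of P until we hit Q = (0, 0):
  1P = (1, 3)
  2P = (0, 0)
Match found at i = 2.

k = 2


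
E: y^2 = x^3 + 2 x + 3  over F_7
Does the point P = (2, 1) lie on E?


Check whether y^2 = x^3 + 2 x + 3 (mod 7) for (x, y) = (2, 1).
LHS: y^2 = 1^2 mod 7 = 1
RHS: x^3 + 2 x + 3 = 2^3 + 2*2 + 3 mod 7 = 1
LHS = RHS

Yes, on the curve


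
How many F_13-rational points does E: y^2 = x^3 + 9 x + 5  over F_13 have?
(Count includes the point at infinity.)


For each x in F_13, count y with y^2 = x^3 + 9 x + 5 mod 13:
  x = 4: RHS = 1, y in [1, 12]  -> 2 point(s)
  x = 8: RHS = 4, y in [2, 11]  -> 2 point(s)
  x = 9: RHS = 9, y in [3, 10]  -> 2 point(s)
  x = 10: RHS = 3, y in [4, 9]  -> 2 point(s)
Affine points: 8. Add the point at infinity: total = 9.

#E(F_13) = 9


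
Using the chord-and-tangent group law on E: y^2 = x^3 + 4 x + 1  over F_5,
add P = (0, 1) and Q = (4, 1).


P != Q, so use the chord formula.
s = (y2 - y1) / (x2 - x1) = (0) / (4) mod 5 = 0
x3 = s^2 - x1 - x2 mod 5 = 0^2 - 0 - 4 = 1
y3 = s (x1 - x3) - y1 mod 5 = 0 * (0 - 1) - 1 = 4

P + Q = (1, 4)


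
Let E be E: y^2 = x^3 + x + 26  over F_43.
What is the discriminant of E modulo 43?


4 a^3 + 27 b^2 = 4*1^3 + 27*26^2 = 4 + 18252 = 18256
Delta = -16 * (18256) = -292096
Delta mod 43 = 3

Delta = 3 (mod 43)


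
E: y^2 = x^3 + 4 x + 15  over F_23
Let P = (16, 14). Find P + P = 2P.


Doubling: s = (3 x1^2 + a) / (2 y1)
s = (3*16^2 + 4) / (2*14) mod 23 = 21
x3 = s^2 - 2 x1 mod 23 = 21^2 - 2*16 = 18
y3 = s (x1 - x3) - y1 mod 23 = 21 * (16 - 18) - 14 = 13

2P = (18, 13)


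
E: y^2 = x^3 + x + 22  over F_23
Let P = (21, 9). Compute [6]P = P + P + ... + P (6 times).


k = 6 = 110_2 (binary, LSB first: 011)
Double-and-add from P = (21, 9):
  bit 0 = 0: acc unchanged = O
  bit 1 = 1: acc = O + (8, 17) = (8, 17)
  bit 2 = 1: acc = (8, 17) + (9, 1) = (9, 22)

6P = (9, 22)


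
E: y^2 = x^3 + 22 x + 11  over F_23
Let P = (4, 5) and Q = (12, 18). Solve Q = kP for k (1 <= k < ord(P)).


Enumerate multiples of P until we hit Q = (12, 18):
  1P = (4, 5)
  2P = (18, 12)
  3P = (7, 5)
  4P = (12, 18)
Match found at i = 4.

k = 4


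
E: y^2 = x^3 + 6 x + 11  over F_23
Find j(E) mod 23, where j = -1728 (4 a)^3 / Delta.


Delta = -16(4 a^3 + 27 b^2) mod 23 = 6
-1728 * (4 a)^3 = -1728 * (4*6)^3 mod 23 = 20
j = 20 * 6^(-1) mod 23 = 11

j = 11 (mod 23)


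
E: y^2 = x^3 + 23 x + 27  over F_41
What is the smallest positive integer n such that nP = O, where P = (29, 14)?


Compute successive multiples of P until we hit O:
  1P = (29, 14)
  2P = (19, 5)
  3P = (18, 0)
  4P = (19, 36)
  5P = (29, 27)
  6P = O

ord(P) = 6


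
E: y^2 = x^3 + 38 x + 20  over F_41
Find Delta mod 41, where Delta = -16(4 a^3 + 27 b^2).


4 a^3 + 27 b^2 = 4*38^3 + 27*20^2 = 219488 + 10800 = 230288
Delta = -16 * (230288) = -3684608
Delta mod 41 = 21

Delta = 21 (mod 41)


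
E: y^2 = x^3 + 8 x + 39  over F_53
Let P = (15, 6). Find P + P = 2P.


Doubling: s = (3 x1^2 + a) / (2 y1)
s = (3*15^2 + 8) / (2*6) mod 53 = 26
x3 = s^2 - 2 x1 mod 53 = 26^2 - 2*15 = 10
y3 = s (x1 - x3) - y1 mod 53 = 26 * (15 - 10) - 6 = 18

2P = (10, 18)


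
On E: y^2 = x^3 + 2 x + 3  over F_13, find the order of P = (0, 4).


Compute successive multiples of P until we hit O:
  1P = (0, 4)
  2P = (9, 10)
  3P = (3, 7)
  4P = (11, 11)
  5P = (11, 2)
  6P = (3, 6)
  7P = (9, 3)
  8P = (0, 9)
  ... (continuing to 9P)
  9P = O

ord(P) = 9


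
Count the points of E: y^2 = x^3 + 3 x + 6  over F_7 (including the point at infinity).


For each x in F_7, count y with y^2 = x^3 + 3 x + 6 mod 7:
  x = 3: RHS = 0, y in [0]  -> 1 point(s)
  x = 6: RHS = 2, y in [3, 4]  -> 2 point(s)
Affine points: 3. Add the point at infinity: total = 4.

#E(F_7) = 4


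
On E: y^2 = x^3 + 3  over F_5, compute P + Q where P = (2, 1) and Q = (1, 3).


P != Q, so use the chord formula.
s = (y2 - y1) / (x2 - x1) = (2) / (4) mod 5 = 3
x3 = s^2 - x1 - x2 mod 5 = 3^2 - 2 - 1 = 1
y3 = s (x1 - x3) - y1 mod 5 = 3 * (2 - 1) - 1 = 2

P + Q = (1, 2)


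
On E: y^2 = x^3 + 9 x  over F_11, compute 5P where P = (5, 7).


k = 5 = 101_2 (binary, LSB first: 101)
Double-and-add from P = (5, 7):
  bit 0 = 1: acc = O + (5, 7) = (5, 7)
  bit 1 = 0: acc unchanged = (5, 7)
  bit 2 = 1: acc = (5, 7) + (4, 1) = (5, 4)

5P = (5, 4)


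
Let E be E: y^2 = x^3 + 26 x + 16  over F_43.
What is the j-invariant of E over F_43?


Delta = -16(4 a^3 + 27 b^2) mod 43 = 20
-1728 * (4 a)^3 = -1728 * (4*26)^3 mod 43 = 42
j = 42 * 20^(-1) mod 43 = 15

j = 15 (mod 43)


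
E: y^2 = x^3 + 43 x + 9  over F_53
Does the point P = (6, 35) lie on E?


Check whether y^2 = x^3 + 43 x + 9 (mod 53) for (x, y) = (6, 35).
LHS: y^2 = 35^2 mod 53 = 6
RHS: x^3 + 43 x + 9 = 6^3 + 43*6 + 9 mod 53 = 6
LHS = RHS

Yes, on the curve


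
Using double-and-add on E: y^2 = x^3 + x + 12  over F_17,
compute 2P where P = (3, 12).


k = 2 = 10_2 (binary, LSB first: 01)
Double-and-add from P = (3, 12):
  bit 0 = 0: acc unchanged = O
  bit 1 = 1: acc = O + (10, 11) = (10, 11)

2P = (10, 11)


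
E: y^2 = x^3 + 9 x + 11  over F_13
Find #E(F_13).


For each x in F_13, count y with y^2 = x^3 + 9 x + 11 mod 13:
  x = 3: RHS = 0, y in [0]  -> 1 point(s)
  x = 5: RHS = 12, y in [5, 8]  -> 2 point(s)
  x = 7: RHS = 1, y in [1, 12]  -> 2 point(s)
  x = 8: RHS = 10, y in [6, 7]  -> 2 point(s)
  x = 10: RHS = 9, y in [3, 10]  -> 2 point(s)
  x = 12: RHS = 1, y in [1, 12]  -> 2 point(s)
Affine points: 11. Add the point at infinity: total = 12.

#E(F_13) = 12


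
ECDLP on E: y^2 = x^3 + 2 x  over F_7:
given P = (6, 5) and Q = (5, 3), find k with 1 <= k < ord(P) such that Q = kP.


Enumerate multiples of P until we hit Q = (5, 3):
  1P = (6, 5)
  2P = (4, 3)
  3P = (5, 3)
Match found at i = 3.

k = 3
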